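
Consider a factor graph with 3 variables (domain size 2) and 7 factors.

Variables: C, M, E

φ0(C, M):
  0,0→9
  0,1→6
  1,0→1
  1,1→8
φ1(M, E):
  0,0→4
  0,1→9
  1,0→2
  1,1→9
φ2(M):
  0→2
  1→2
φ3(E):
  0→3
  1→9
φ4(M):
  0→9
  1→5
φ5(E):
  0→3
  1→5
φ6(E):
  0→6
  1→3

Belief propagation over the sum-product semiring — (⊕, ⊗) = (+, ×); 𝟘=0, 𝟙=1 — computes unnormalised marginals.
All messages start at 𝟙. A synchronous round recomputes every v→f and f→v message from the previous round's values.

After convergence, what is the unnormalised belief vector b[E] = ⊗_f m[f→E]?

init: all messages = 𝟙 over 2 values
r1 m[φ0→C] = [15, 9]
r1 m[φ0→M] = [10, 14]
r1 m[φ1→M] = [13, 11]
r1 m[φ1→E] = [6, 18]
r1 m[φ2→M] = [2, 2]
r1 m[φ3→E] = [3, 9]
r1 m[φ4→M] = [9, 5]
r1 m[φ5→E] = [3, 5]
r1 m[φ6→E] = [6, 3]
r1 m[C→φ0] = [1, 1]
r1 m[M→φ0] = [1, 1]
r1 m[M→φ1] = [1, 1]
r1 m[M→φ2] = [1, 1]
r1 m[M→φ4] = [1, 1]
r1 m[E→φ1] = [1, 1]
r1 m[E→φ3] = [1, 1]
r1 m[E→φ5] = [1, 1]
r1 m[E→φ6] = [1, 1]
r2 m[φ0→C] = [15, 9]
r2 m[φ0→M] = [10, 14]
r2 m[φ1→M] = [13, 11]
r2 m[φ1→E] = [6, 18]
r2 m[φ2→M] = [2, 2]
r2 m[φ3→E] = [3, 9]
r2 m[φ4→M] = [9, 5]
r2 m[φ5→E] = [3, 5]
r2 m[φ6→E] = [6, 3]
r2 m[C→φ0] = [1, 1]
r2 m[M→φ0] = [234, 110]
r2 m[M→φ1] = [180, 140]
r2 m[M→φ2] = [1170, 770]
r2 m[M→φ4] = [260, 308]
r2 m[E→φ1] = [54, 135]
r2 m[E→φ3] = [108, 270]
r2 m[E→φ5] = [108, 486]
r2 m[E→φ6] = [54, 810]
r3 m[φ0→C] = [2766, 1114]
r3 m[φ0→M] = [10, 14]
r3 m[φ1→M] = [1431, 1323]
r3 m[φ1→E] = [1000, 2880]
r3 m[φ2→M] = [2, 2]
r3 m[φ3→E] = [3, 9]
r3 m[φ4→M] = [9, 5]
r3 m[φ5→E] = [3, 5]
r3 m[φ6→E] = [6, 3]
r3 m[C→φ0] = [1, 1]
r3 m[M→φ0] = [234, 110]
r3 m[M→φ1] = [180, 140]
r3 m[M→φ2] = [1170, 770]
r3 m[M→φ4] = [260, 308]
r3 m[E→φ1] = [54, 135]
r3 m[E→φ3] = [108, 270]
r3 m[E→φ5] = [108, 486]
r3 m[E→φ6] = [54, 810]
r4 m[φ0→C] = [2766, 1114]
r4 m[φ0→M] = [10, 14]
r4 m[φ1→M] = [1431, 1323]
r4 m[φ1→E] = [1000, 2880]
r4 m[φ2→M] = [2, 2]
r4 m[φ3→E] = [3, 9]
r4 m[φ4→M] = [9, 5]
r4 m[φ5→E] = [3, 5]
r4 m[φ6→E] = [6, 3]
r4 m[C→φ0] = [1, 1]
r4 m[M→φ0] = [25758, 13230]
r4 m[M→φ1] = [180, 140]
r4 m[M→φ2] = [128790, 92610]
r4 m[M→φ4] = [28620, 37044]
r4 m[E→φ1] = [54, 135]
r4 m[E→φ3] = [18000, 43200]
r4 m[E→φ5] = [18000, 77760]
r4 m[E→φ6] = [9000, 129600]
r5 m[φ0→C] = [311202, 131598]
r5 m[φ0→M] = [10, 14]
r5 m[φ1→M] = [1431, 1323]
r5 m[φ1→E] = [1000, 2880]
r5 m[φ2→M] = [2, 2]
r5 m[φ3→E] = [3, 9]
r5 m[φ4→M] = [9, 5]
r5 m[φ5→E] = [3, 5]
r5 m[φ6→E] = [6, 3]
r5 m[C→φ0] = [1, 1]
r5 m[M→φ0] = [25758, 13230]
r5 m[M→φ1] = [180, 140]
r5 m[M→φ2] = [128790, 92610]
r5 m[M→φ4] = [28620, 37044]
r5 m[E→φ1] = [54, 135]
r5 m[E→φ3] = [18000, 43200]
r5 m[E→φ5] = [18000, 77760]
r5 m[E→φ6] = [9000, 129600]
r6 m[φ0→C] = [311202, 131598]
r6 m[φ0→M] = [10, 14]
r6 m[φ1→M] = [1431, 1323]
r6 m[φ1→E] = [1000, 2880]
r6 m[φ2→M] = [2, 2]
r6 m[φ3→E] = [3, 9]
r6 m[φ4→M] = [9, 5]
r6 m[φ5→E] = [3, 5]
r6 m[φ6→E] = [6, 3]
r6 m[C→φ0] = [1, 1]
r6 m[M→φ0] = [25758, 13230]
r6 m[M→φ1] = [180, 140]
r6 m[M→φ2] = [128790, 92610]
r6 m[M→φ4] = [28620, 37044]
r6 m[E→φ1] = [54, 135]
r6 m[E→φ3] = [18000, 43200]
r6 m[E→φ5] = [18000, 77760]
r6 m[E→φ6] = [9000, 129600]
fixed point reached at round 6
b[E] = ⊗ incoming = [54000, 388800]

b[E] = [54000, 388800]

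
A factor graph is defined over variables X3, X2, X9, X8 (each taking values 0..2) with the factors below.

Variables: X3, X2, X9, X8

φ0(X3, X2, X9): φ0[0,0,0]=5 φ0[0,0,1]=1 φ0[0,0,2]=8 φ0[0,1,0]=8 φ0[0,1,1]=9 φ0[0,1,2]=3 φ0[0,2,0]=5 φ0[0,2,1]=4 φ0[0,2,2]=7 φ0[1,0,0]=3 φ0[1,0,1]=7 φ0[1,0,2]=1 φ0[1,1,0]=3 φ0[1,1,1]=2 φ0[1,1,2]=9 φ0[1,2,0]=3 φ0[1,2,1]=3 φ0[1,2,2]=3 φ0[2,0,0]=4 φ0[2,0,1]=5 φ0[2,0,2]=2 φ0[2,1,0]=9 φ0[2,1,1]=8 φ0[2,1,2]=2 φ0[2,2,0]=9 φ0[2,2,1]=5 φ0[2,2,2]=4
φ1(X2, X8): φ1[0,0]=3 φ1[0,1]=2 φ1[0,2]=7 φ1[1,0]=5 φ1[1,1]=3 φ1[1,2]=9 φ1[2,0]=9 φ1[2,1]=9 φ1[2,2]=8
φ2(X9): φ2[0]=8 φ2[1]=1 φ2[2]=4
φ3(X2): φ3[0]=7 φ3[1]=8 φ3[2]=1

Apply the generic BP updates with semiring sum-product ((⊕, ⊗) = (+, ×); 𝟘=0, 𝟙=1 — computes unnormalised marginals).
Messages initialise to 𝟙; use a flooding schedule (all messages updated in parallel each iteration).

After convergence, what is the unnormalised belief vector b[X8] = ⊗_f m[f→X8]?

init: all messages = 𝟙 over 3 values
r1 m[φ0→X3] = [50, 34, 48]
r1 m[φ0→X2] = [36, 53, 43]
r1 m[φ0→X9] = [49, 44, 39]
r1 m[φ1→X2] = [12, 17, 26]
r1 m[φ1→X8] = [17, 14, 24]
r1 m[φ2→X9] = [8, 1, 4]
r1 m[φ3→X2] = [7, 8, 1]
r1 m[X3→φ0] = [1, 1, 1]
r1 m[X2→φ0] = [1, 1, 1]
r1 m[X2→φ1] = [1, 1, 1]
r1 m[X2→φ3] = [1, 1, 1]
r1 m[X9→φ0] = [1, 1, 1]
r1 m[X9→φ2] = [1, 1, 1]
r1 m[X8→φ1] = [1, 1, 1]
r2 m[φ0→X3] = [50, 34, 48]
r2 m[φ0→X2] = [36, 53, 43]
r2 m[φ0→X9] = [49, 44, 39]
r2 m[φ1→X2] = [12, 17, 26]
r2 m[φ1→X8] = [17, 14, 24]
r2 m[φ2→X9] = [8, 1, 4]
r2 m[φ3→X2] = [7, 8, 1]
r2 m[X3→φ0] = [1, 1, 1]
r2 m[X2→φ0] = [84, 136, 26]
r2 m[X2→φ1] = [252, 424, 43]
r2 m[X2→φ3] = [432, 901, 1118]
r2 m[X9→φ0] = [8, 1, 4]
r2 m[X9→φ2] = [49, 44, 39]
r2 m[X8→φ1] = [1, 1, 1]
r3 m[φ0→X3] = [19564, 12386, 18166]
r3 m[φ0→X2] = [153, 235, 204]
r3 m[φ0→X9] = [4170, 3988, 3192]
r3 m[φ1→X2] = [12, 17, 26]
r3 m[φ1→X8] = [3263, 2163, 5924]
r3 m[φ2→X9] = [8, 1, 4]
r3 m[φ3→X2] = [7, 8, 1]
r3 m[X3→φ0] = [1, 1, 1]
r3 m[X2→φ0] = [84, 136, 26]
r3 m[X2→φ1] = [252, 424, 43]
r3 m[X2→φ3] = [432, 901, 1118]
r3 m[X9→φ0] = [8, 1, 4]
r3 m[X9→φ2] = [49, 44, 39]
r3 m[X8→φ1] = [1, 1, 1]
r4 m[φ0→X3] = [19564, 12386, 18166]
r4 m[φ0→X2] = [153, 235, 204]
r4 m[φ0→X9] = [4170, 3988, 3192]
r4 m[φ1→X2] = [12, 17, 26]
r4 m[φ1→X8] = [3263, 2163, 5924]
r4 m[φ2→X9] = [8, 1, 4]
r4 m[φ3→X2] = [7, 8, 1]
r4 m[X3→φ0] = [1, 1, 1]
r4 m[X2→φ0] = [84, 136, 26]
r4 m[X2→φ1] = [1071, 1880, 204]
r4 m[X2→φ3] = [1836, 3995, 5304]
r4 m[X9→φ0] = [8, 1, 4]
r4 m[X9→φ2] = [4170, 3988, 3192]
r4 m[X8→φ1] = [1, 1, 1]
r5 m[φ0→X3] = [19564, 12386, 18166]
r5 m[φ0→X2] = [153, 235, 204]
r5 m[φ0→X9] = [4170, 3988, 3192]
r5 m[φ1→X2] = [12, 17, 26]
r5 m[φ1→X8] = [14449, 9618, 26049]
r5 m[φ2→X9] = [8, 1, 4]
r5 m[φ3→X2] = [7, 8, 1]
r5 m[X3→φ0] = [1, 1, 1]
r5 m[X2→φ0] = [84, 136, 26]
r5 m[X2→φ1] = [1071, 1880, 204]
r5 m[X2→φ3] = [1836, 3995, 5304]
r5 m[X9→φ0] = [8, 1, 4]
r5 m[X9→φ2] = [4170, 3988, 3192]
r5 m[X8→φ1] = [1, 1, 1]
r6 m[φ0→X3] = [19564, 12386, 18166]
r6 m[φ0→X2] = [153, 235, 204]
r6 m[φ0→X9] = [4170, 3988, 3192]
r6 m[φ1→X2] = [12, 17, 26]
r6 m[φ1→X8] = [14449, 9618, 26049]
r6 m[φ2→X9] = [8, 1, 4]
r6 m[φ3→X2] = [7, 8, 1]
r6 m[X3→φ0] = [1, 1, 1]
r6 m[X2→φ0] = [84, 136, 26]
r6 m[X2→φ1] = [1071, 1880, 204]
r6 m[X2→φ3] = [1836, 3995, 5304]
r6 m[X9→φ0] = [8, 1, 4]
r6 m[X9→φ2] = [4170, 3988, 3192]
r6 m[X8→φ1] = [1, 1, 1]
fixed point reached at round 6
b[X8] = ⊗ incoming = [14449, 9618, 26049]

b[X8] = [14449, 9618, 26049]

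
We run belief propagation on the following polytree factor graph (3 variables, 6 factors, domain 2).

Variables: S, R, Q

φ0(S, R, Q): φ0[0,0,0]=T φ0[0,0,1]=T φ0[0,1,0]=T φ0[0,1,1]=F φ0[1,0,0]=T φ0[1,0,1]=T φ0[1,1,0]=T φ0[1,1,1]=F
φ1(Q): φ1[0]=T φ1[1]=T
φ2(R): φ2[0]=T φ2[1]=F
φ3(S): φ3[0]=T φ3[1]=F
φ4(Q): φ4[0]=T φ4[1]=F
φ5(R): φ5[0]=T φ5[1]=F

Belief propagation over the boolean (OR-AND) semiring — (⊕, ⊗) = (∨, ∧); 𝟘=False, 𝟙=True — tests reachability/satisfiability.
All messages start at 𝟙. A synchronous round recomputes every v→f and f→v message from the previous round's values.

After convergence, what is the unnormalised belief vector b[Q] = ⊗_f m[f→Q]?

init: all messages = 𝟙 over 2 values
r1 m[φ0→S] = [T, T]
r1 m[φ0→R] = [T, T]
r1 m[φ0→Q] = [T, T]
r1 m[φ1→Q] = [T, T]
r1 m[φ2→R] = [T, F]
r1 m[φ3→S] = [T, F]
r1 m[φ4→Q] = [T, F]
r1 m[φ5→R] = [T, F]
r1 m[S→φ0] = [T, T]
r1 m[S→φ3] = [T, T]
r1 m[R→φ0] = [T, T]
r1 m[R→φ2] = [T, T]
r1 m[R→φ5] = [T, T]
r1 m[Q→φ0] = [T, T]
r1 m[Q→φ1] = [T, T]
r1 m[Q→φ4] = [T, T]
r2 m[φ0→S] = [T, T]
r2 m[φ0→R] = [T, T]
r2 m[φ0→Q] = [T, T]
r2 m[φ1→Q] = [T, T]
r2 m[φ2→R] = [T, F]
r2 m[φ3→S] = [T, F]
r2 m[φ4→Q] = [T, F]
r2 m[φ5→R] = [T, F]
r2 m[S→φ0] = [T, F]
r2 m[S→φ3] = [T, T]
r2 m[R→φ0] = [T, F]
r2 m[R→φ2] = [T, F]
r2 m[R→φ5] = [T, F]
r2 m[Q→φ0] = [T, F]
r2 m[Q→φ1] = [T, F]
r2 m[Q→φ4] = [T, T]
r3 m[φ0→S] = [T, T]
r3 m[φ0→R] = [T, T]
r3 m[φ0→Q] = [T, T]
r3 m[φ1→Q] = [T, T]
r3 m[φ2→R] = [T, F]
r3 m[φ3→S] = [T, F]
r3 m[φ4→Q] = [T, F]
r3 m[φ5→R] = [T, F]
r3 m[S→φ0] = [T, F]
r3 m[S→φ3] = [T, T]
r3 m[R→φ0] = [T, F]
r3 m[R→φ2] = [T, F]
r3 m[R→φ5] = [T, F]
r3 m[Q→φ0] = [T, F]
r3 m[Q→φ1] = [T, F]
r3 m[Q→φ4] = [T, T]
fixed point reached at round 3
b[Q] = ⊗ incoming = [T, F]

b[Q] = [T, F]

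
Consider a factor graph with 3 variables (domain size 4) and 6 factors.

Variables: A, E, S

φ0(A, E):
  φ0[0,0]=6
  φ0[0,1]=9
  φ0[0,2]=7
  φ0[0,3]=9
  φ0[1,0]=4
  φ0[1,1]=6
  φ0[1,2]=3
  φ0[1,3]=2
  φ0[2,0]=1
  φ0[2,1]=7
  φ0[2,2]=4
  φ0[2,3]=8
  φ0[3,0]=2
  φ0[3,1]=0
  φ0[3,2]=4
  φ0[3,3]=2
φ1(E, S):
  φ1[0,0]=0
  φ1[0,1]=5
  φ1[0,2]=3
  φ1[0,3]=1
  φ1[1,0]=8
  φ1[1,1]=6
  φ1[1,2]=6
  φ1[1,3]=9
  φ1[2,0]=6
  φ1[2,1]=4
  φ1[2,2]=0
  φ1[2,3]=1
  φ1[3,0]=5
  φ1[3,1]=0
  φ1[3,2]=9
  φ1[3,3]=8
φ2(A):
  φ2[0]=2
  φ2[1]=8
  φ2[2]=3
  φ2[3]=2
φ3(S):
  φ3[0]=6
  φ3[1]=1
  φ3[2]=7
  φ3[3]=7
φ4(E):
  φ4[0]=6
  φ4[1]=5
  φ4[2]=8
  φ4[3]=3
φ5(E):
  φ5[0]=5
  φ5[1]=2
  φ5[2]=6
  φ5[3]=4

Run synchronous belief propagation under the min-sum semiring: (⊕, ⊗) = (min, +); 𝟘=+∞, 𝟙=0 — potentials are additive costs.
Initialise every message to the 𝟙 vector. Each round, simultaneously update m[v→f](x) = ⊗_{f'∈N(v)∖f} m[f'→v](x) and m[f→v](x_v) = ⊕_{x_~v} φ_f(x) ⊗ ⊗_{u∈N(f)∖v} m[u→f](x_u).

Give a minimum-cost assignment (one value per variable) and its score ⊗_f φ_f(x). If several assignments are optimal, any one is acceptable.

assignment: (A=3, E=3, S=1); score = 12

init: all messages = 𝟙 over 4 values
r1 m[φ0→A] = [6, 2, 1, 0]
r1 m[φ0→E] = [1, 0, 3, 2]
r1 m[φ1→E] = [0, 6, 0, 0]
r1 m[φ1→S] = [0, 0, 0, 1]
r1 m[φ2→A] = [2, 8, 3, 2]
r1 m[φ3→S] = [6, 1, 7, 7]
r1 m[φ4→E] = [6, 5, 8, 3]
r1 m[φ5→E] = [5, 2, 6, 4]
r1 m[A→φ0] = [0, 0, 0, 0]
r1 m[A→φ2] = [0, 0, 0, 0]
r1 m[E→φ0] = [0, 0, 0, 0]
r1 m[E→φ1] = [0, 0, 0, 0]
r1 m[E→φ4] = [0, 0, 0, 0]
r1 m[E→φ5] = [0, 0, 0, 0]
r1 m[S→φ1] = [0, 0, 0, 0]
r1 m[S→φ3] = [0, 0, 0, 0]
r2 m[φ0→A] = [6, 2, 1, 0]
r2 m[φ0→E] = [1, 0, 3, 2]
r2 m[φ1→E] = [0, 6, 0, 0]
r2 m[φ1→S] = [0, 0, 0, 1]
r2 m[φ2→A] = [2, 8, 3, 2]
r2 m[φ3→S] = [6, 1, 7, 7]
r2 m[φ4→E] = [6, 5, 8, 3]
r2 m[φ5→E] = [5, 2, 6, 4]
r2 m[A→φ0] = [2, 8, 3, 2]
r2 m[A→φ2] = [6, 2, 1, 0]
r2 m[E→φ0] = [11, 13, 14, 7]
r2 m[E→φ1] = [12, 7, 17, 9]
r2 m[E→φ4] = [6, 8, 9, 6]
r2 m[E→φ5] = [7, 11, 11, 5]
r2 m[S→φ1] = [6, 1, 7, 7]
r2 m[S→φ3] = [0, 0, 0, 1]
r3 m[φ0→A] = [16, 9, 12, 9]
r3 m[φ0→E] = [4, 2, 6, 4]
r3 m[φ1→E] = [6, 7, 5, 1]
r3 m[φ1→S] = [12, 9, 13, 13]
r3 m[φ2→A] = [2, 8, 3, 2]
r3 m[φ3→S] = [6, 1, 7, 7]
r3 m[φ4→E] = [6, 5, 8, 3]
r3 m[φ5→E] = [5, 2, 6, 4]
r3 m[A→φ0] = [2, 8, 3, 2]
r3 m[A→φ2] = [6, 2, 1, 0]
r3 m[E→φ0] = [11, 13, 14, 7]
r3 m[E→φ1] = [12, 7, 17, 9]
r3 m[E→φ4] = [6, 8, 9, 6]
r3 m[E→φ5] = [7, 11, 11, 5]
r3 m[S→φ1] = [6, 1, 7, 7]
r3 m[S→φ3] = [0, 0, 0, 1]
r4 m[φ0→A] = [16, 9, 12, 9]
r4 m[φ0→E] = [4, 2, 6, 4]
r4 m[φ1→E] = [6, 7, 5, 1]
r4 m[φ1→S] = [12, 9, 13, 13]
r4 m[φ2→A] = [2, 8, 3, 2]
r4 m[φ3→S] = [6, 1, 7, 7]
r4 m[φ4→E] = [6, 5, 8, 3]
r4 m[φ5→E] = [5, 2, 6, 4]
r4 m[A→φ0] = [2, 8, 3, 2]
r4 m[A→φ2] = [16, 9, 12, 9]
r4 m[E→φ0] = [17, 14, 19, 8]
r4 m[E→φ1] = [15, 9, 20, 11]
r4 m[E→φ4] = [15, 11, 17, 9]
r4 m[E→φ5] = [16, 14, 19, 8]
r4 m[S→φ1] = [6, 1, 7, 7]
r4 m[S→φ3] = [12, 9, 13, 13]
r5 m[φ0→A] = [17, 10, 16, 10]
r5 m[φ0→E] = [4, 2, 6, 4]
r5 m[φ1→E] = [6, 7, 5, 1]
r5 m[φ1→S] = [15, 11, 15, 16]
r5 m[φ2→A] = [2, 8, 3, 2]
r5 m[φ3→S] = [6, 1, 7, 7]
r5 m[φ4→E] = [6, 5, 8, 3]
r5 m[φ5→E] = [5, 2, 6, 4]
r5 m[A→φ0] = [2, 8, 3, 2]
r5 m[A→φ2] = [16, 9, 12, 9]
r5 m[E→φ0] = [17, 14, 19, 8]
r5 m[E→φ1] = [15, 9, 20, 11]
r5 m[E→φ4] = [15, 11, 17, 9]
r5 m[E→φ5] = [16, 14, 19, 8]
r5 m[S→φ1] = [6, 1, 7, 7]
r5 m[S→φ3] = [12, 9, 13, 13]
r6 m[φ0→A] = [17, 10, 16, 10]
r6 m[φ0→E] = [4, 2, 6, 4]
r6 m[φ1→E] = [6, 7, 5, 1]
r6 m[φ1→S] = [15, 11, 15, 16]
r6 m[φ2→A] = [2, 8, 3, 2]
r6 m[φ3→S] = [6, 1, 7, 7]
r6 m[φ4→E] = [6, 5, 8, 3]
r6 m[φ5→E] = [5, 2, 6, 4]
r6 m[A→φ0] = [2, 8, 3, 2]
r6 m[A→φ2] = [17, 10, 16, 10]
r6 m[E→φ0] = [17, 14, 19, 8]
r6 m[E→φ1] = [15, 9, 20, 11]
r6 m[E→φ4] = [15, 11, 17, 9]
r6 m[E→φ5] = [16, 14, 19, 8]
r6 m[S→φ1] = [6, 1, 7, 7]
r6 m[S→φ3] = [15, 11, 15, 16]
r7 m[φ0→A] = [17, 10, 16, 10]
r7 m[φ0→E] = [4, 2, 6, 4]
r7 m[φ1→E] = [6, 7, 5, 1]
r7 m[φ1→S] = [15, 11, 15, 16]
r7 m[φ2→A] = [2, 8, 3, 2]
r7 m[φ3→S] = [6, 1, 7, 7]
r7 m[φ4→E] = [6, 5, 8, 3]
r7 m[φ5→E] = [5, 2, 6, 4]
r7 m[A→φ0] = [2, 8, 3, 2]
r7 m[A→φ2] = [17, 10, 16, 10]
r7 m[E→φ0] = [17, 14, 19, 8]
r7 m[E→φ1] = [15, 9, 20, 11]
r7 m[E→φ4] = [15, 11, 17, 9]
r7 m[E→φ5] = [16, 14, 19, 8]
r7 m[S→φ1] = [6, 1, 7, 7]
r7 m[S→φ3] = [15, 11, 15, 16]
fixed point reached at round 7
traceback from A: (A=3, E=3, S=1), score=12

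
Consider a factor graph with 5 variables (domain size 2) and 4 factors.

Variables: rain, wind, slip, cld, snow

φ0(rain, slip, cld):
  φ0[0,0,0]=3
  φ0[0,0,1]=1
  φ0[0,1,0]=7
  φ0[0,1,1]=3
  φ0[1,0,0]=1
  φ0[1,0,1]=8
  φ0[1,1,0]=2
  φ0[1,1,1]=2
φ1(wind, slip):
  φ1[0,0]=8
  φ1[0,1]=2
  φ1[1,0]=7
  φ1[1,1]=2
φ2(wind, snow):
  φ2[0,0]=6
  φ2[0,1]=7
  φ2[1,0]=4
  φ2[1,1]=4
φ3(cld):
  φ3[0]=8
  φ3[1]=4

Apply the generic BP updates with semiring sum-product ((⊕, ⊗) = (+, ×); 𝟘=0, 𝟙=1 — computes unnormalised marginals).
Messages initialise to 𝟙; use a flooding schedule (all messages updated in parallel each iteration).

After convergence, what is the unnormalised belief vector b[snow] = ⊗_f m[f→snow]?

b[snow] = [7008, 7736]

init: all messages = 𝟙 over 2 values
r1 m[φ0→rain] = [14, 13]
r1 m[φ0→slip] = [13, 14]
r1 m[φ0→cld] = [13, 14]
r1 m[φ1→wind] = [10, 9]
r1 m[φ1→slip] = [15, 4]
r1 m[φ2→wind] = [13, 8]
r1 m[φ2→snow] = [10, 11]
r1 m[φ3→cld] = [8, 4]
r1 m[rain→φ0] = [1, 1]
r1 m[wind→φ1] = [1, 1]
r1 m[wind→φ2] = [1, 1]
r1 m[slip→φ0] = [1, 1]
r1 m[slip→φ1] = [1, 1]
r1 m[cld→φ0] = [1, 1]
r1 m[cld→φ3] = [1, 1]
r1 m[snow→φ2] = [1, 1]
r2 m[φ0→rain] = [14, 13]
r2 m[φ0→slip] = [13, 14]
r2 m[φ0→cld] = [13, 14]
r2 m[φ1→wind] = [10, 9]
r2 m[φ1→slip] = [15, 4]
r2 m[φ2→wind] = [13, 8]
r2 m[φ2→snow] = [10, 11]
r2 m[φ3→cld] = [8, 4]
r2 m[rain→φ0] = [1, 1]
r2 m[wind→φ1] = [13, 8]
r2 m[wind→φ2] = [10, 9]
r2 m[slip→φ0] = [15, 4]
r2 m[slip→φ1] = [13, 14]
r2 m[cld→φ0] = [8, 4]
r2 m[cld→φ3] = [13, 14]
r2 m[snow→φ2] = [1, 1]
r3 m[φ0→rain] = [692, 696]
r3 m[φ0→slip] = [68, 92]
r3 m[φ0→cld] = [96, 155]
r3 m[φ1→wind] = [132, 119]
r3 m[φ1→slip] = [160, 42]
r3 m[φ2→wind] = [13, 8]
r3 m[φ2→snow] = [96, 106]
r3 m[φ3→cld] = [8, 4]
r3 m[rain→φ0] = [1, 1]
r3 m[wind→φ1] = [13, 8]
r3 m[wind→φ2] = [10, 9]
r3 m[slip→φ0] = [15, 4]
r3 m[slip→φ1] = [13, 14]
r3 m[cld→φ0] = [8, 4]
r3 m[cld→φ3] = [13, 14]
r3 m[snow→φ2] = [1, 1]
r4 m[φ0→rain] = [692, 696]
r4 m[φ0→slip] = [68, 92]
r4 m[φ0→cld] = [96, 155]
r4 m[φ1→wind] = [132, 119]
r4 m[φ1→slip] = [160, 42]
r4 m[φ2→wind] = [13, 8]
r4 m[φ2→snow] = [96, 106]
r4 m[φ3→cld] = [8, 4]
r4 m[rain→φ0] = [1, 1]
r4 m[wind→φ1] = [13, 8]
r4 m[wind→φ2] = [132, 119]
r4 m[slip→φ0] = [160, 42]
r4 m[slip→φ1] = [68, 92]
r4 m[cld→φ0] = [8, 4]
r4 m[cld→φ3] = [96, 155]
r4 m[snow→φ2] = [1, 1]
r5 m[φ0→rain] = [7336, 7408]
r5 m[φ0→slip] = [68, 92]
r5 m[φ0→cld] = [1018, 1650]
r5 m[φ1→wind] = [728, 660]
r5 m[φ1→slip] = [160, 42]
r5 m[φ2→wind] = [13, 8]
r5 m[φ2→snow] = [1268, 1400]
r5 m[φ3→cld] = [8, 4]
r5 m[rain→φ0] = [1, 1]
r5 m[wind→φ1] = [13, 8]
r5 m[wind→φ2] = [132, 119]
r5 m[slip→φ0] = [160, 42]
r5 m[slip→φ1] = [68, 92]
r5 m[cld→φ0] = [8, 4]
r5 m[cld→φ3] = [96, 155]
r5 m[snow→φ2] = [1, 1]
r6 m[φ0→rain] = [7336, 7408]
r6 m[φ0→slip] = [68, 92]
r6 m[φ0→cld] = [1018, 1650]
r6 m[φ1→wind] = [728, 660]
r6 m[φ1→slip] = [160, 42]
r6 m[φ2→wind] = [13, 8]
r6 m[φ2→snow] = [1268, 1400]
r6 m[φ3→cld] = [8, 4]
r6 m[rain→φ0] = [1, 1]
r6 m[wind→φ1] = [13, 8]
r6 m[wind→φ2] = [728, 660]
r6 m[slip→φ0] = [160, 42]
r6 m[slip→φ1] = [68, 92]
r6 m[cld→φ0] = [8, 4]
r6 m[cld→φ3] = [1018, 1650]
r6 m[snow→φ2] = [1, 1]
r7 m[φ0→rain] = [7336, 7408]
r7 m[φ0→slip] = [68, 92]
r7 m[φ0→cld] = [1018, 1650]
r7 m[φ1→wind] = [728, 660]
r7 m[φ1→slip] = [160, 42]
r7 m[φ2→wind] = [13, 8]
r7 m[φ2→snow] = [7008, 7736]
r7 m[φ3→cld] = [8, 4]
r7 m[rain→φ0] = [1, 1]
r7 m[wind→φ1] = [13, 8]
r7 m[wind→φ2] = [728, 660]
r7 m[slip→φ0] = [160, 42]
r7 m[slip→φ1] = [68, 92]
r7 m[cld→φ0] = [8, 4]
r7 m[cld→φ3] = [1018, 1650]
r7 m[snow→φ2] = [1, 1]
r8 m[φ0→rain] = [7336, 7408]
r8 m[φ0→slip] = [68, 92]
r8 m[φ0→cld] = [1018, 1650]
r8 m[φ1→wind] = [728, 660]
r8 m[φ1→slip] = [160, 42]
r8 m[φ2→wind] = [13, 8]
r8 m[φ2→snow] = [7008, 7736]
r8 m[φ3→cld] = [8, 4]
r8 m[rain→φ0] = [1, 1]
r8 m[wind→φ1] = [13, 8]
r8 m[wind→φ2] = [728, 660]
r8 m[slip→φ0] = [160, 42]
r8 m[slip→φ1] = [68, 92]
r8 m[cld→φ0] = [8, 4]
r8 m[cld→φ3] = [1018, 1650]
r8 m[snow→φ2] = [1, 1]
fixed point reached at round 8
b[snow] = ⊗ incoming = [7008, 7736]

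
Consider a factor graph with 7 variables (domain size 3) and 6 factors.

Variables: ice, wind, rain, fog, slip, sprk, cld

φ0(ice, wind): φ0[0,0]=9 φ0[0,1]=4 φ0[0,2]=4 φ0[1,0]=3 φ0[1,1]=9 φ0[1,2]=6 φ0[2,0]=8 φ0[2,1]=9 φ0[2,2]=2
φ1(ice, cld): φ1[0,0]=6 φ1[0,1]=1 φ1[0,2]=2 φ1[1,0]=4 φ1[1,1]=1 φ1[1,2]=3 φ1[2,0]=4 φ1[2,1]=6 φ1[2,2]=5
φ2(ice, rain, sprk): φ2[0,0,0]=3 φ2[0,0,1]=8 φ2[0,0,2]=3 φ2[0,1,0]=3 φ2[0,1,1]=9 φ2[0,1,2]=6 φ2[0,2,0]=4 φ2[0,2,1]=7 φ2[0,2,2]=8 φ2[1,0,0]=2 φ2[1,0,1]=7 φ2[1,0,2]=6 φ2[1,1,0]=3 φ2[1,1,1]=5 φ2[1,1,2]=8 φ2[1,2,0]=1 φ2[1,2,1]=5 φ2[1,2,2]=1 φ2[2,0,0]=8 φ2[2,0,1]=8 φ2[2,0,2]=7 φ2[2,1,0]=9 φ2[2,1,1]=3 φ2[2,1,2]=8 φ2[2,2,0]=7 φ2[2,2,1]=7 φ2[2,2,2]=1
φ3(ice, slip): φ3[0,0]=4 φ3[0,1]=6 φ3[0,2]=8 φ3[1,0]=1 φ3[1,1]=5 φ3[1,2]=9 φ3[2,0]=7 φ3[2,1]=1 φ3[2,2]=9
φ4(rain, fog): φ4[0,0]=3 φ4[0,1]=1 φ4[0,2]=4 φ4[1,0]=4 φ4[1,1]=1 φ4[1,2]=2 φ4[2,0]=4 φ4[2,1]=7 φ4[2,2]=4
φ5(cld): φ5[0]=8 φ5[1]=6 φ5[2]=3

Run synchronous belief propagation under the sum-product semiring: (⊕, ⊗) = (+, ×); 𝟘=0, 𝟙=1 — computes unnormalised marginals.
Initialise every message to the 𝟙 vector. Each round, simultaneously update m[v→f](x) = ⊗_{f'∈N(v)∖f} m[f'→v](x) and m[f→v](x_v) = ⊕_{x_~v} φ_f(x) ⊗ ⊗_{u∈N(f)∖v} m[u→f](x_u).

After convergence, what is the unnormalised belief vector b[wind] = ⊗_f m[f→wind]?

b[wind] = [11993427, 11369376, 5234148]

init: all messages = 𝟙 over 3 values
r1 m[φ0→ice] = [17, 18, 19]
r1 m[φ0→wind] = [20, 22, 12]
r1 m[φ1→ice] = [9, 8, 15]
r1 m[φ1→cld] = [14, 8, 10]
r1 m[φ2→ice] = [51, 38, 58]
r1 m[φ2→rain] = [52, 54, 41]
r1 m[φ2→sprk] = [40, 59, 48]
r1 m[φ3→ice] = [18, 15, 17]
r1 m[φ3→slip] = [12, 12, 26]
r1 m[φ4→rain] = [8, 7, 15]
r1 m[φ4→fog] = [11, 9, 10]
r1 m[φ5→cld] = [8, 6, 3]
r1 m[ice→φ0] = [1, 1, 1]
r1 m[ice→φ1] = [1, 1, 1]
r1 m[ice→φ2] = [1, 1, 1]
r1 m[ice→φ3] = [1, 1, 1]
r1 m[wind→φ0] = [1, 1, 1]
r1 m[rain→φ2] = [1, 1, 1]
r1 m[rain→φ4] = [1, 1, 1]
r1 m[fog→φ4] = [1, 1, 1]
r1 m[slip→φ3] = [1, 1, 1]
r1 m[sprk→φ2] = [1, 1, 1]
r1 m[cld→φ1] = [1, 1, 1]
r1 m[cld→φ5] = [1, 1, 1]
r2 m[φ0→ice] = [17, 18, 19]
r2 m[φ0→wind] = [20, 22, 12]
r2 m[φ1→ice] = [9, 8, 15]
r2 m[φ1→cld] = [14, 8, 10]
r2 m[φ2→ice] = [51, 38, 58]
r2 m[φ2→rain] = [52, 54, 41]
r2 m[φ2→sprk] = [40, 59, 48]
r2 m[φ3→ice] = [18, 15, 17]
r2 m[φ3→slip] = [12, 12, 26]
r2 m[φ4→rain] = [8, 7, 15]
r2 m[φ4→fog] = [11, 9, 10]
r2 m[φ5→cld] = [8, 6, 3]
r2 m[ice→φ0] = [8262, 4560, 14790]
r2 m[ice→φ1] = [15606, 10260, 18734]
r2 m[ice→φ2] = [2754, 2160, 4845]
r2 m[ice→φ3] = [7803, 5472, 16530]
r2 m[wind→φ0] = [1, 1, 1]
r2 m[rain→φ2] = [8, 7, 15]
r2 m[rain→φ4] = [52, 54, 41]
r2 m[fog→φ4] = [1, 1, 1]
r2 m[slip→φ3] = [1, 1, 1]
r2 m[sprk→φ2] = [1, 1, 1]
r2 m[cld→φ1] = [8, 6, 3]
r2 m[cld→φ5] = [14, 8, 10]
r3 m[φ0→ice] = [17, 18, 19]
r3 m[φ0→wind] = [206358, 207198, 89988]
r3 m[φ1→ice] = [60, 47, 83]
r3 m[φ1→cld] = [209612, 138270, 155662]
r3 m[φ2→ice] = [523, 337, 549]
r3 m[φ2→rain] = [182391, 181032, 140121]
r3 m[φ2→sprk] = [1525530, 1918038, 1384599]
r3 m[φ3→ice] = [18, 15, 17]
r3 m[φ3→slip] = [152394, 90708, 260442]
r3 m[φ4→rain] = [8, 7, 15]
r3 m[φ4→fog] = [536, 393, 480]
r3 m[φ5→cld] = [8, 6, 3]
r3 m[ice→φ0] = [8262, 4560, 14790]
r3 m[ice→φ1] = [15606, 10260, 18734]
r3 m[ice→φ2] = [2754, 2160, 4845]
r3 m[ice→φ3] = [7803, 5472, 16530]
r3 m[wind→φ0] = [1, 1, 1]
r3 m[rain→φ2] = [8, 7, 15]
r3 m[rain→φ4] = [52, 54, 41]
r3 m[fog→φ4] = [1, 1, 1]
r3 m[slip→φ3] = [1, 1, 1]
r3 m[sprk→φ2] = [1, 1, 1]
r3 m[cld→φ1] = [8, 6, 3]
r3 m[cld→φ5] = [14, 8, 10]
r4 m[φ0→ice] = [17, 18, 19]
r4 m[φ0→wind] = [206358, 207198, 89988]
r4 m[φ1→ice] = [60, 47, 83]
r4 m[φ1→cld] = [209612, 138270, 155662]
r4 m[φ2→ice] = [523, 337, 549]
r4 m[φ2→rain] = [182391, 181032, 140121]
r4 m[φ2→sprk] = [1525530, 1918038, 1384599]
r4 m[φ3→ice] = [18, 15, 17]
r4 m[φ3→slip] = [152394, 90708, 260442]
r4 m[φ4→rain] = [8, 7, 15]
r4 m[φ4→fog] = [536, 393, 480]
r4 m[φ5→cld] = [8, 6, 3]
r4 m[ice→φ0] = [564840, 237585, 774639]
r4 m[ice→φ1] = [160038, 90990, 177327]
r4 m[ice→φ2] = [18360, 12690, 26809]
r4 m[ice→φ3] = [533460, 285102, 865773]
r4 m[wind→φ0] = [1, 1, 1]
r4 m[rain→φ2] = [8, 7, 15]
r4 m[rain→φ4] = [182391, 181032, 140121]
r4 m[fog→φ4] = [1, 1, 1]
r4 m[slip→φ3] = [1, 1, 1]
r4 m[sprk→φ2] = [1, 1, 1]
r4 m[cld→φ1] = [8, 6, 3]
r4 m[cld→φ5] = [209612, 138270, 155662]
r5 m[φ0→ice] = [17, 18, 19]
r5 m[φ0→wind] = [11993427, 11369376, 5234148]
r5 m[φ1→ice] = [60, 47, 83]
r5 m[φ1→cld] = [2033496, 1314990, 1479681]
r5 m[φ2→ice] = [523, 337, 549]
r5 m[φ2→rain] = [1063997, 1069700, 839805]
r5 m[φ2→sprk] = [8807368, 11459770, 8329813]
r5 m[φ3→ice] = [18, 15, 17]
r5 m[φ3→slip] = [8479353, 5492043, 14625555]
r5 m[φ4→rain] = [8, 7, 15]
r5 m[φ4→fog] = [1831785, 1344270, 1652112]
r5 m[φ5→cld] = [8, 6, 3]
r5 m[ice→φ0] = [564840, 237585, 774639]
r5 m[ice→φ1] = [160038, 90990, 177327]
r5 m[ice→φ2] = [18360, 12690, 26809]
r5 m[ice→φ3] = [533460, 285102, 865773]
r5 m[wind→φ0] = [1, 1, 1]
r5 m[rain→φ2] = [8, 7, 15]
r5 m[rain→φ4] = [182391, 181032, 140121]
r5 m[fog→φ4] = [1, 1, 1]
r5 m[slip→φ3] = [1, 1, 1]
r5 m[sprk→φ2] = [1, 1, 1]
r5 m[cld→φ1] = [8, 6, 3]
r5 m[cld→φ5] = [209612, 138270, 155662]
r6 m[φ0→ice] = [17, 18, 19]
r6 m[φ0→wind] = [11993427, 11369376, 5234148]
r6 m[φ1→ice] = [60, 47, 83]
r6 m[φ1→cld] = [2033496, 1314990, 1479681]
r6 m[φ2→ice] = [523, 337, 549]
r6 m[φ2→rain] = [1063997, 1069700, 839805]
r6 m[φ2→sprk] = [8807368, 11459770, 8329813]
r6 m[φ3→ice] = [18, 15, 17]
r6 m[φ3→slip] = [8479353, 5492043, 14625555]
r6 m[φ4→rain] = [8, 7, 15]
r6 m[φ4→fog] = [1831785, 1344270, 1652112]
r6 m[φ5→cld] = [8, 6, 3]
r6 m[ice→φ0] = [564840, 237585, 774639]
r6 m[ice→φ1] = [160038, 90990, 177327]
r6 m[ice→φ2] = [18360, 12690, 26809]
r6 m[ice→φ3] = [533460, 285102, 865773]
r6 m[wind→φ0] = [1, 1, 1]
r6 m[rain→φ2] = [8, 7, 15]
r6 m[rain→φ4] = [1063997, 1069700, 839805]
r6 m[fog→φ4] = [1, 1, 1]
r6 m[slip→φ3] = [1, 1, 1]
r6 m[sprk→φ2] = [1, 1, 1]
r6 m[cld→φ1] = [8, 6, 3]
r6 m[cld→φ5] = [2033496, 1314990, 1479681]
r7 m[φ0→ice] = [17, 18, 19]
r7 m[φ0→wind] = [11993427, 11369376, 5234148]
r7 m[φ1→ice] = [60, 47, 83]
r7 m[φ1→cld] = [2033496, 1314990, 1479681]
r7 m[φ2→ice] = [523, 337, 549]
r7 m[φ2→rain] = [1063997, 1069700, 839805]
r7 m[φ2→sprk] = [8807368, 11459770, 8329813]
r7 m[φ3→ice] = [18, 15, 17]
r7 m[φ3→slip] = [8479353, 5492043, 14625555]
r7 m[φ4→rain] = [8, 7, 15]
r7 m[φ4→fog] = [10830011, 8012332, 9754608]
r7 m[φ5→cld] = [8, 6, 3]
r7 m[ice→φ0] = [564840, 237585, 774639]
r7 m[ice→φ1] = [160038, 90990, 177327]
r7 m[ice→φ2] = [18360, 12690, 26809]
r7 m[ice→φ3] = [533460, 285102, 865773]
r7 m[wind→φ0] = [1, 1, 1]
r7 m[rain→φ2] = [8, 7, 15]
r7 m[rain→φ4] = [1063997, 1069700, 839805]
r7 m[fog→φ4] = [1, 1, 1]
r7 m[slip→φ3] = [1, 1, 1]
r7 m[sprk→φ2] = [1, 1, 1]
r7 m[cld→φ1] = [8, 6, 3]
r7 m[cld→φ5] = [2033496, 1314990, 1479681]
r8 m[φ0→ice] = [17, 18, 19]
r8 m[φ0→wind] = [11993427, 11369376, 5234148]
r8 m[φ1→ice] = [60, 47, 83]
r8 m[φ1→cld] = [2033496, 1314990, 1479681]
r8 m[φ2→ice] = [523, 337, 549]
r8 m[φ2→rain] = [1063997, 1069700, 839805]
r8 m[φ2→sprk] = [8807368, 11459770, 8329813]
r8 m[φ3→ice] = [18, 15, 17]
r8 m[φ3→slip] = [8479353, 5492043, 14625555]
r8 m[φ4→rain] = [8, 7, 15]
r8 m[φ4→fog] = [10830011, 8012332, 9754608]
r8 m[φ5→cld] = [8, 6, 3]
r8 m[ice→φ0] = [564840, 237585, 774639]
r8 m[ice→φ1] = [160038, 90990, 177327]
r8 m[ice→φ2] = [18360, 12690, 26809]
r8 m[ice→φ3] = [533460, 285102, 865773]
r8 m[wind→φ0] = [1, 1, 1]
r8 m[rain→φ2] = [8, 7, 15]
r8 m[rain→φ4] = [1063997, 1069700, 839805]
r8 m[fog→φ4] = [1, 1, 1]
r8 m[slip→φ3] = [1, 1, 1]
r8 m[sprk→φ2] = [1, 1, 1]
r8 m[cld→φ1] = [8, 6, 3]
r8 m[cld→φ5] = [2033496, 1314990, 1479681]
fixed point reached at round 8
b[wind] = ⊗ incoming = [11993427, 11369376, 5234148]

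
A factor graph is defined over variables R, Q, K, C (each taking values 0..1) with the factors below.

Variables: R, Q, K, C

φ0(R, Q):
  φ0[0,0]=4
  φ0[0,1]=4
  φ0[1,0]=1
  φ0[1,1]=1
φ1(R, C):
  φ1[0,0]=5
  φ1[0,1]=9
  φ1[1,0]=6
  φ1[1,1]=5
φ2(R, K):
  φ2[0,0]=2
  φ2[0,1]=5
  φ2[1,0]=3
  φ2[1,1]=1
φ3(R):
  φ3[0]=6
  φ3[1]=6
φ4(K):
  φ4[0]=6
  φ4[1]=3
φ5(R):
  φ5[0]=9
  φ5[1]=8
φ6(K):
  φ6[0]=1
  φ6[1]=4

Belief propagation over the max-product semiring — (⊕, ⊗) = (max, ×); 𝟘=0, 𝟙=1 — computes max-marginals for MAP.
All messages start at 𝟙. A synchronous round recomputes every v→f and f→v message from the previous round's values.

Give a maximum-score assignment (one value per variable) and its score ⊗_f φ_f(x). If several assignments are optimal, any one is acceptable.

assignment: (R=0, Q=0, K=1, C=1); score = 116640

init: all messages = 𝟙 over 2 values
r1 m[φ0→R] = [4, 1]
r1 m[φ0→Q] = [4, 4]
r1 m[φ1→R] = [9, 6]
r1 m[φ1→C] = [6, 9]
r1 m[φ2→R] = [5, 3]
r1 m[φ2→K] = [3, 5]
r1 m[φ3→R] = [6, 6]
r1 m[φ4→K] = [6, 3]
r1 m[φ5→R] = [9, 8]
r1 m[φ6→K] = [1, 4]
r1 m[R→φ0] = [1, 1]
r1 m[R→φ1] = [1, 1]
r1 m[R→φ2] = [1, 1]
r1 m[R→φ3] = [1, 1]
r1 m[R→φ5] = [1, 1]
r1 m[Q→φ0] = [1, 1]
r1 m[K→φ2] = [1, 1]
r1 m[K→φ4] = [1, 1]
r1 m[K→φ6] = [1, 1]
r1 m[C→φ1] = [1, 1]
r2 m[φ0→R] = [4, 1]
r2 m[φ0→Q] = [4, 4]
r2 m[φ1→R] = [9, 6]
r2 m[φ1→C] = [6, 9]
r2 m[φ2→R] = [5, 3]
r2 m[φ2→K] = [3, 5]
r2 m[φ3→R] = [6, 6]
r2 m[φ4→K] = [6, 3]
r2 m[φ5→R] = [9, 8]
r2 m[φ6→K] = [1, 4]
r2 m[R→φ0] = [2430, 864]
r2 m[R→φ1] = [1080, 144]
r2 m[R→φ2] = [1944, 288]
r2 m[R→φ3] = [1620, 144]
r2 m[R→φ5] = [1080, 108]
r2 m[Q→φ0] = [1, 1]
r2 m[K→φ2] = [6, 12]
r2 m[K→φ4] = [3, 20]
r2 m[K→φ6] = [18, 15]
r2 m[C→φ1] = [1, 1]
r3 m[φ0→R] = [4, 1]
r3 m[φ0→Q] = [9720, 9720]
r3 m[φ1→R] = [9, 6]
r3 m[φ1→C] = [5400, 9720]
r3 m[φ2→R] = [60, 18]
r3 m[φ2→K] = [3888, 9720]
r3 m[φ3→R] = [6, 6]
r3 m[φ4→K] = [6, 3]
r3 m[φ5→R] = [9, 8]
r3 m[φ6→K] = [1, 4]
r3 m[R→φ0] = [2430, 864]
r3 m[R→φ1] = [1080, 144]
r3 m[R→φ2] = [1944, 288]
r3 m[R→φ3] = [1620, 144]
r3 m[R→φ5] = [1080, 108]
r3 m[Q→φ0] = [1, 1]
r3 m[K→φ2] = [6, 12]
r3 m[K→φ4] = [3, 20]
r3 m[K→φ6] = [18, 15]
r3 m[C→φ1] = [1, 1]
r4 m[φ0→R] = [4, 1]
r4 m[φ0→Q] = [9720, 9720]
r4 m[φ1→R] = [9, 6]
r4 m[φ1→C] = [5400, 9720]
r4 m[φ2→R] = [60, 18]
r4 m[φ2→K] = [3888, 9720]
r4 m[φ3→R] = [6, 6]
r4 m[φ4→K] = [6, 3]
r4 m[φ5→R] = [9, 8]
r4 m[φ6→K] = [1, 4]
r4 m[R→φ0] = [29160, 5184]
r4 m[R→φ1] = [12960, 864]
r4 m[R→φ2] = [1944, 288]
r4 m[R→φ3] = [19440, 864]
r4 m[R→φ5] = [12960, 648]
r4 m[Q→φ0] = [1, 1]
r4 m[K→φ2] = [6, 12]
r4 m[K→φ4] = [3888, 38880]
r4 m[K→φ6] = [23328, 29160]
r4 m[C→φ1] = [1, 1]
r5 m[φ0→R] = [4, 1]
r5 m[φ0→Q] = [116640, 116640]
r5 m[φ1→R] = [9, 6]
r5 m[φ1→C] = [64800, 116640]
r5 m[φ2→R] = [60, 18]
r5 m[φ2→K] = [3888, 9720]
r5 m[φ3→R] = [6, 6]
r5 m[φ4→K] = [6, 3]
r5 m[φ5→R] = [9, 8]
r5 m[φ6→K] = [1, 4]
r5 m[R→φ0] = [29160, 5184]
r5 m[R→φ1] = [12960, 864]
r5 m[R→φ2] = [1944, 288]
r5 m[R→φ3] = [19440, 864]
r5 m[R→φ5] = [12960, 648]
r5 m[Q→φ0] = [1, 1]
r5 m[K→φ2] = [6, 12]
r5 m[K→φ4] = [3888, 38880]
r5 m[K→φ6] = [23328, 29160]
r5 m[C→φ1] = [1, 1]
r6 m[φ0→R] = [4, 1]
r6 m[φ0→Q] = [116640, 116640]
r6 m[φ1→R] = [9, 6]
r6 m[φ1→C] = [64800, 116640]
r6 m[φ2→R] = [60, 18]
r6 m[φ2→K] = [3888, 9720]
r6 m[φ3→R] = [6, 6]
r6 m[φ4→K] = [6, 3]
r6 m[φ5→R] = [9, 8]
r6 m[φ6→K] = [1, 4]
r6 m[R→φ0] = [29160, 5184]
r6 m[R→φ1] = [12960, 864]
r6 m[R→φ2] = [1944, 288]
r6 m[R→φ3] = [19440, 864]
r6 m[R→φ5] = [12960, 648]
r6 m[Q→φ0] = [1, 1]
r6 m[K→φ2] = [6, 12]
r6 m[K→φ4] = [3888, 38880]
r6 m[K→φ6] = [23328, 29160]
r6 m[C→φ1] = [1, 1]
fixed point reached at round 6
traceback from R: (R=0, Q=0, K=1, C=1), score=116640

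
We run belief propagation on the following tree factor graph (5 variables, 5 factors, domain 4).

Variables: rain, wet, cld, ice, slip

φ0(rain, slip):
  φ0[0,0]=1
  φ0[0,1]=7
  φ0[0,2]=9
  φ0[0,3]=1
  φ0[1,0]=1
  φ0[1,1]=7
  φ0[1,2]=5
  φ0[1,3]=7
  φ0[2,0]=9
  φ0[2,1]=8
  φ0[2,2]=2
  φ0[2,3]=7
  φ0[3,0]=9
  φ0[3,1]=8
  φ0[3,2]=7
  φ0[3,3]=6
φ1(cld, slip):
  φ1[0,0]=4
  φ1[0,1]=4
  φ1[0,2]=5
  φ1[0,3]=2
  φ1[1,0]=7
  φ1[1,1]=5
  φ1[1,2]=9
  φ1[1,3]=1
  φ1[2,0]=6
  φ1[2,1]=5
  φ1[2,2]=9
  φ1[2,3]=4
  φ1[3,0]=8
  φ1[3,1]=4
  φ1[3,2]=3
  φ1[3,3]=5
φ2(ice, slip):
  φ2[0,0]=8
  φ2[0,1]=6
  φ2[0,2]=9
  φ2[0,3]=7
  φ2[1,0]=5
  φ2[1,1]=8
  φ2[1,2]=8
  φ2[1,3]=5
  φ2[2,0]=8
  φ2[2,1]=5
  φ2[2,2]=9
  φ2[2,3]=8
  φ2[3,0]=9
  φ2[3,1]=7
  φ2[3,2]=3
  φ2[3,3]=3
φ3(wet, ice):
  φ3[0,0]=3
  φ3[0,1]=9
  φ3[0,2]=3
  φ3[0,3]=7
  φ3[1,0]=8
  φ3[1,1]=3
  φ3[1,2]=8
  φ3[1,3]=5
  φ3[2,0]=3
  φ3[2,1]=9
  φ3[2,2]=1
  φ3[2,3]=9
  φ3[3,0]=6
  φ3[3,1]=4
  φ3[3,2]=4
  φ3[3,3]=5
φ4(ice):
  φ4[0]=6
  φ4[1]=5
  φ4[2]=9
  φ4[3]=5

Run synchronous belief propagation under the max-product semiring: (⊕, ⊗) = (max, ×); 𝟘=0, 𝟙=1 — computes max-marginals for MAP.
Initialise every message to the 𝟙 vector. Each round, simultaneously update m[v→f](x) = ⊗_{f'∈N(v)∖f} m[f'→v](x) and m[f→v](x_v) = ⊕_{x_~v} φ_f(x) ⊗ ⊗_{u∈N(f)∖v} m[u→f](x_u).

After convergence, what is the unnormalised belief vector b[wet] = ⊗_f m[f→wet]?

b[wet] = [29160, 52488, 29160, 26244]

init: all messages = 𝟙 over 4 values
r1 m[φ0→rain] = [9, 7, 9, 9]
r1 m[φ0→slip] = [9, 8, 9, 7]
r1 m[φ1→cld] = [5, 9, 9, 8]
r1 m[φ1→slip] = [8, 5, 9, 5]
r1 m[φ2→ice] = [9, 8, 9, 9]
r1 m[φ2→slip] = [9, 8, 9, 8]
r1 m[φ3→wet] = [9, 8, 9, 6]
r1 m[φ3→ice] = [8, 9, 8, 9]
r1 m[φ4→ice] = [6, 5, 9, 5]
r1 m[rain→φ0] = [1, 1, 1, 1]
r1 m[wet→φ3] = [1, 1, 1, 1]
r1 m[cld→φ1] = [1, 1, 1, 1]
r1 m[ice→φ2] = [1, 1, 1, 1]
r1 m[ice→φ3] = [1, 1, 1, 1]
r1 m[ice→φ4] = [1, 1, 1, 1]
r1 m[slip→φ0] = [1, 1, 1, 1]
r1 m[slip→φ1] = [1, 1, 1, 1]
r1 m[slip→φ2] = [1, 1, 1, 1]
r2 m[φ0→rain] = [9, 7, 9, 9]
r2 m[φ0→slip] = [9, 8, 9, 7]
r2 m[φ1→cld] = [5, 9, 9, 8]
r2 m[φ1→slip] = [8, 5, 9, 5]
r2 m[φ2→ice] = [9, 8, 9, 9]
r2 m[φ2→slip] = [9, 8, 9, 8]
r2 m[φ3→wet] = [9, 8, 9, 6]
r2 m[φ3→ice] = [8, 9, 8, 9]
r2 m[φ4→ice] = [6, 5, 9, 5]
r2 m[rain→φ0] = [1, 1, 1, 1]
r2 m[wet→φ3] = [1, 1, 1, 1]
r2 m[cld→φ1] = [1, 1, 1, 1]
r2 m[ice→φ2] = [48, 45, 72, 45]
r2 m[ice→φ3] = [54, 40, 81, 45]
r2 m[ice→φ4] = [72, 72, 72, 81]
r2 m[slip→φ0] = [72, 40, 81, 40]
r2 m[slip→φ1] = [81, 64, 81, 56]
r2 m[slip→φ2] = [72, 40, 81, 35]
r3 m[φ0→rain] = [729, 405, 648, 648]
r3 m[φ0→slip] = [9, 8, 9, 7]
r3 m[φ1→cld] = [405, 729, 729, 648]
r3 m[φ1→slip] = [8, 5, 9, 5]
r3 m[φ2→ice] = [729, 648, 729, 648]
r3 m[φ2→slip] = [576, 360, 648, 576]
r3 m[φ3→wet] = [360, 648, 405, 324]
r3 m[φ3→ice] = [8, 9, 8, 9]
r3 m[φ4→ice] = [6, 5, 9, 5]
r3 m[rain→φ0] = [1, 1, 1, 1]
r3 m[wet→φ3] = [1, 1, 1, 1]
r3 m[cld→φ1] = [1, 1, 1, 1]
r3 m[ice→φ2] = [48, 45, 72, 45]
r3 m[ice→φ3] = [54, 40, 81, 45]
r3 m[ice→φ4] = [72, 72, 72, 81]
r3 m[slip→φ0] = [72, 40, 81, 40]
r3 m[slip→φ1] = [81, 64, 81, 56]
r3 m[slip→φ2] = [72, 40, 81, 35]
r4 m[φ0→rain] = [729, 405, 648, 648]
r4 m[φ0→slip] = [9, 8, 9, 7]
r4 m[φ1→cld] = [405, 729, 729, 648]
r4 m[φ1→slip] = [8, 5, 9, 5]
r4 m[φ2→ice] = [729, 648, 729, 648]
r4 m[φ2→slip] = [576, 360, 648, 576]
r4 m[φ3→wet] = [360, 648, 405, 324]
r4 m[φ3→ice] = [8, 9, 8, 9]
r4 m[φ4→ice] = [6, 5, 9, 5]
r4 m[rain→φ0] = [1, 1, 1, 1]
r4 m[wet→φ3] = [1, 1, 1, 1]
r4 m[cld→φ1] = [1, 1, 1, 1]
r4 m[ice→φ2] = [48, 45, 72, 45]
r4 m[ice→φ3] = [4374, 3240, 6561, 3240]
r4 m[ice→φ4] = [5832, 5832, 5832, 5832]
r4 m[slip→φ0] = [4608, 1800, 5832, 2880]
r4 m[slip→φ1] = [5184, 2880, 5832, 4032]
r4 m[slip→φ2] = [72, 40, 81, 35]
r5 m[φ0→rain] = [52488, 29160, 41472, 41472]
r5 m[φ0→slip] = [9, 8, 9, 7]
r5 m[φ1→cld] = [29160, 52488, 52488, 41472]
r5 m[φ1→slip] = [8, 5, 9, 5]
r5 m[φ2→ice] = [729, 648, 729, 648]
r5 m[φ2→slip] = [576, 360, 648, 576]
r5 m[φ3→wet] = [29160, 52488, 29160, 26244]
r5 m[φ3→ice] = [8, 9, 8, 9]
r5 m[φ4→ice] = [6, 5, 9, 5]
r5 m[rain→φ0] = [1, 1, 1, 1]
r5 m[wet→φ3] = [1, 1, 1, 1]
r5 m[cld→φ1] = [1, 1, 1, 1]
r5 m[ice→φ2] = [48, 45, 72, 45]
r5 m[ice→φ3] = [4374, 3240, 6561, 3240]
r5 m[ice→φ4] = [5832, 5832, 5832, 5832]
r5 m[slip→φ0] = [4608, 1800, 5832, 2880]
r5 m[slip→φ1] = [5184, 2880, 5832, 4032]
r5 m[slip→φ2] = [72, 40, 81, 35]
r6 m[φ0→rain] = [52488, 29160, 41472, 41472]
r6 m[φ0→slip] = [9, 8, 9, 7]
r6 m[φ1→cld] = [29160, 52488, 52488, 41472]
r6 m[φ1→slip] = [8, 5, 9, 5]
r6 m[φ2→ice] = [729, 648, 729, 648]
r6 m[φ2→slip] = [576, 360, 648, 576]
r6 m[φ3→wet] = [29160, 52488, 29160, 26244]
r6 m[φ3→ice] = [8, 9, 8, 9]
r6 m[φ4→ice] = [6, 5, 9, 5]
r6 m[rain→φ0] = [1, 1, 1, 1]
r6 m[wet→φ3] = [1, 1, 1, 1]
r6 m[cld→φ1] = [1, 1, 1, 1]
r6 m[ice→φ2] = [48, 45, 72, 45]
r6 m[ice→φ3] = [4374, 3240, 6561, 3240]
r6 m[ice→φ4] = [5832, 5832, 5832, 5832]
r6 m[slip→φ0] = [4608, 1800, 5832, 2880]
r6 m[slip→φ1] = [5184, 2880, 5832, 4032]
r6 m[slip→φ2] = [72, 40, 81, 35]
fixed point reached at round 6
b[wet] = ⊗ incoming = [29160, 52488, 29160, 26244]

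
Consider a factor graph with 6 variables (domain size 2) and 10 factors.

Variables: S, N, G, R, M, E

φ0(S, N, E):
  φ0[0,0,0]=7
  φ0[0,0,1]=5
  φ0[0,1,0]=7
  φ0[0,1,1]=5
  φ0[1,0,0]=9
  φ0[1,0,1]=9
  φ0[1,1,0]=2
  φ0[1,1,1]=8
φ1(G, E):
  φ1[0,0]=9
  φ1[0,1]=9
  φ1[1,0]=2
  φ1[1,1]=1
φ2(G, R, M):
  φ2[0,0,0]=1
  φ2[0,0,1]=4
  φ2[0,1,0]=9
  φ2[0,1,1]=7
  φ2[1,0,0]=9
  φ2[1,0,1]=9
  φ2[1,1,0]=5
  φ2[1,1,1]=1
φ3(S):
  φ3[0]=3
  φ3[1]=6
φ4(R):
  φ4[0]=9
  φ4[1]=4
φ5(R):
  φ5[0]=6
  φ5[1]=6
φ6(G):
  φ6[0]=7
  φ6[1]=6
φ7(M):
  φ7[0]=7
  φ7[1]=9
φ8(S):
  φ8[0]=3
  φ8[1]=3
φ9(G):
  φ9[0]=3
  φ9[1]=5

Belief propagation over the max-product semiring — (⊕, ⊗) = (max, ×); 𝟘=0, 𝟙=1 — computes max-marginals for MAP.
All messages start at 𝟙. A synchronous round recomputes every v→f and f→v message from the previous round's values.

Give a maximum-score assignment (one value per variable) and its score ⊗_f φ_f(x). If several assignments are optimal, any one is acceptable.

init: all messages = 𝟙 over 2 values
r1 m[φ0→S] = [7, 9]
r1 m[φ0→N] = [9, 8]
r1 m[φ0→E] = [9, 9]
r1 m[φ1→G] = [9, 2]
r1 m[φ1→E] = [9, 9]
r1 m[φ2→G] = [9, 9]
r1 m[φ2→R] = [9, 9]
r1 m[φ2→M] = [9, 9]
r1 m[φ3→S] = [3, 6]
r1 m[φ4→R] = [9, 4]
r1 m[φ5→R] = [6, 6]
r1 m[φ6→G] = [7, 6]
r1 m[φ7→M] = [7, 9]
r1 m[φ8→S] = [3, 3]
r1 m[φ9→G] = [3, 5]
r1 m[S→φ0] = [1, 1]
r1 m[S→φ3] = [1, 1]
r1 m[S→φ8] = [1, 1]
r1 m[N→φ0] = [1, 1]
r1 m[G→φ1] = [1, 1]
r1 m[G→φ2] = [1, 1]
r1 m[G→φ6] = [1, 1]
r1 m[G→φ9] = [1, 1]
r1 m[R→φ2] = [1, 1]
r1 m[R→φ4] = [1, 1]
r1 m[R→φ5] = [1, 1]
r1 m[M→φ2] = [1, 1]
r1 m[M→φ7] = [1, 1]
r1 m[E→φ0] = [1, 1]
r1 m[E→φ1] = [1, 1]
r2 m[φ0→S] = [7, 9]
r2 m[φ0→N] = [9, 8]
r2 m[φ0→E] = [9, 9]
r2 m[φ1→G] = [9, 2]
r2 m[φ1→E] = [9, 9]
r2 m[φ2→G] = [9, 9]
r2 m[φ2→R] = [9, 9]
r2 m[φ2→M] = [9, 9]
r2 m[φ3→S] = [3, 6]
r2 m[φ4→R] = [9, 4]
r2 m[φ5→R] = [6, 6]
r2 m[φ6→G] = [7, 6]
r2 m[φ7→M] = [7, 9]
r2 m[φ8→S] = [3, 3]
r2 m[φ9→G] = [3, 5]
r2 m[S→φ0] = [9, 18]
r2 m[S→φ3] = [21, 27]
r2 m[S→φ8] = [21, 54]
r2 m[N→φ0] = [1, 1]
r2 m[G→φ1] = [189, 270]
r2 m[G→φ2] = [189, 60]
r2 m[G→φ6] = [243, 90]
r2 m[G→φ9] = [567, 108]
r2 m[R→φ2] = [54, 24]
r2 m[R→φ4] = [54, 54]
r2 m[R→φ5] = [81, 36]
r2 m[M→φ2] = [7, 9]
r2 m[M→φ7] = [9, 9]
r2 m[E→φ0] = [9, 9]
r2 m[E→φ1] = [9, 9]
r3 m[φ0→S] = [63, 81]
r3 m[φ0→N] = [1458, 1296]
r3 m[φ0→E] = [162, 162]
r3 m[φ1→G] = [81, 18]
r3 m[φ1→E] = [1701, 1701]
r3 m[φ2→G] = [1944, 4374]
r3 m[φ2→R] = [6804, 11907]
r3 m[φ2→M] = [40824, 40824]
r3 m[φ3→S] = [3, 6]
r3 m[φ4→R] = [9, 4]
r3 m[φ5→R] = [6, 6]
r3 m[φ6→G] = [7, 6]
r3 m[φ7→M] = [7, 9]
r3 m[φ8→S] = [3, 3]
r3 m[φ9→G] = [3, 5]
r3 m[S→φ0] = [9, 18]
r3 m[S→φ3] = [21, 27]
r3 m[S→φ8] = [21, 54]
r3 m[N→φ0] = [1, 1]
r3 m[G→φ1] = [189, 270]
r3 m[G→φ2] = [189, 60]
r3 m[G→φ6] = [243, 90]
r3 m[G→φ9] = [567, 108]
r3 m[R→φ2] = [54, 24]
r3 m[R→φ4] = [54, 54]
r3 m[R→φ5] = [81, 36]
r3 m[M→φ2] = [7, 9]
r3 m[M→φ7] = [9, 9]
r3 m[E→φ0] = [9, 9]
r3 m[E→φ1] = [9, 9]
r4 m[φ0→S] = [63, 81]
r4 m[φ0→N] = [1458, 1296]
r4 m[φ0→E] = [162, 162]
r4 m[φ1→G] = [81, 18]
r4 m[φ1→E] = [1701, 1701]
r4 m[φ2→G] = [1944, 4374]
r4 m[φ2→R] = [6804, 11907]
r4 m[φ2→M] = [40824, 40824]
r4 m[φ3→S] = [3, 6]
r4 m[φ4→R] = [9, 4]
r4 m[φ5→R] = [6, 6]
r4 m[φ6→G] = [7, 6]
r4 m[φ7→M] = [7, 9]
r4 m[φ8→S] = [3, 3]
r4 m[φ9→G] = [3, 5]
r4 m[S→φ0] = [9, 18]
r4 m[S→φ3] = [189, 243]
r4 m[S→φ8] = [189, 486]
r4 m[N→φ0] = [1, 1]
r4 m[G→φ1] = [40824, 131220]
r4 m[G→φ2] = [1701, 540]
r4 m[G→φ6] = [472392, 393660]
r4 m[G→φ9] = [1102248, 472392]
r4 m[R→φ2] = [54, 24]
r4 m[R→φ4] = [40824, 71442]
r4 m[R→φ5] = [61236, 47628]
r4 m[M→φ2] = [7, 9]
r4 m[M→φ7] = [40824, 40824]
r4 m[E→φ0] = [1701, 1701]
r4 m[E→φ1] = [162, 162]
r5 m[φ0→S] = [11907, 15309]
r5 m[φ0→N] = [275562, 244944]
r5 m[φ0→E] = [162, 162]
r5 m[φ1→G] = [1458, 324]
r5 m[φ1→E] = [367416, 367416]
r5 m[φ2→G] = [1944, 4374]
r5 m[φ2→R] = [61236, 107163]
r5 m[φ2→M] = [367416, 367416]
r5 m[φ3→S] = [3, 6]
r5 m[φ4→R] = [9, 4]
r5 m[φ5→R] = [6, 6]
r5 m[φ6→G] = [7, 6]
r5 m[φ7→M] = [7, 9]
r5 m[φ8→S] = [3, 3]
r5 m[φ9→G] = [3, 5]
r5 m[S→φ0] = [9, 18]
r5 m[S→φ3] = [189, 243]
r5 m[S→φ8] = [189, 486]
r5 m[N→φ0] = [1, 1]
r5 m[G→φ1] = [40824, 131220]
r5 m[G→φ2] = [1701, 540]
r5 m[G→φ6] = [472392, 393660]
r5 m[G→φ9] = [1102248, 472392]
r5 m[R→φ2] = [54, 24]
r5 m[R→φ4] = [40824, 71442]
r5 m[R→φ5] = [61236, 47628]
r5 m[M→φ2] = [7, 9]
r5 m[M→φ7] = [40824, 40824]
r5 m[E→φ0] = [1701, 1701]
r5 m[E→φ1] = [162, 162]
r6 m[φ0→S] = [11907, 15309]
r6 m[φ0→N] = [275562, 244944]
r6 m[φ0→E] = [162, 162]
r6 m[φ1→G] = [1458, 324]
r6 m[φ1→E] = [367416, 367416]
r6 m[φ2→G] = [1944, 4374]
r6 m[φ2→R] = [61236, 107163]
r6 m[φ2→M] = [367416, 367416]
r6 m[φ3→S] = [3, 6]
r6 m[φ4→R] = [9, 4]
r6 m[φ5→R] = [6, 6]
r6 m[φ6→G] = [7, 6]
r6 m[φ7→M] = [7, 9]
r6 m[φ8→S] = [3, 3]
r6 m[φ9→G] = [3, 5]
r6 m[S→φ0] = [9, 18]
r6 m[S→φ3] = [35721, 45927]
r6 m[S→φ8] = [35721, 91854]
r6 m[N→φ0] = [1, 1]
r6 m[G→φ1] = [40824, 131220]
r6 m[G→φ2] = [30618, 9720]
r6 m[G→φ6] = [8503056, 7085880]
r6 m[G→φ9] = [19840464, 8503056]
r6 m[R→φ2] = [54, 24]
r6 m[R→φ4] = [367416, 642978]
r6 m[R→φ5] = [551124, 428652]
r6 m[M→φ2] = [7, 9]
r6 m[M→φ7] = [367416, 367416]
r6 m[E→φ0] = [367416, 367416]
r6 m[E→φ1] = [162, 162]
r7 m[φ0→S] = [2571912, 3306744]
r7 m[φ0→N] = [59521392, 52907904]
r7 m[φ0→E] = [162, 162]
r7 m[φ1→G] = [1458, 324]
r7 m[φ1→E] = [367416, 367416]
r7 m[φ2→G] = [1944, 4374]
r7 m[φ2→R] = [1102248, 1928934]
r7 m[φ2→M] = [6613488, 6613488]
r7 m[φ3→S] = [3, 6]
r7 m[φ4→R] = [9, 4]
r7 m[φ5→R] = [6, 6]
r7 m[φ6→G] = [7, 6]
r7 m[φ7→M] = [7, 9]
r7 m[φ8→S] = [3, 3]
r7 m[φ9→G] = [3, 5]
r7 m[S→φ0] = [9, 18]
r7 m[S→φ3] = [35721, 45927]
r7 m[S→φ8] = [35721, 91854]
r7 m[N→φ0] = [1, 1]
r7 m[G→φ1] = [40824, 131220]
r7 m[G→φ2] = [30618, 9720]
r7 m[G→φ6] = [8503056, 7085880]
r7 m[G→φ9] = [19840464, 8503056]
r7 m[R→φ2] = [54, 24]
r7 m[R→φ4] = [367416, 642978]
r7 m[R→φ5] = [551124, 428652]
r7 m[M→φ2] = [7, 9]
r7 m[M→φ7] = [367416, 367416]
r7 m[E→φ0] = [367416, 367416]
r7 m[E→φ1] = [162, 162]
r8 m[φ0→S] = [2571912, 3306744]
r8 m[φ0→N] = [59521392, 52907904]
r8 m[φ0→E] = [162, 162]
r8 m[φ1→G] = [1458, 324]
r8 m[φ1→E] = [367416, 367416]
r8 m[φ2→G] = [1944, 4374]
r8 m[φ2→R] = [1102248, 1928934]
r8 m[φ2→M] = [6613488, 6613488]
r8 m[φ3→S] = [3, 6]
r8 m[φ4→R] = [9, 4]
r8 m[φ5→R] = [6, 6]
r8 m[φ6→G] = [7, 6]
r8 m[φ7→M] = [7, 9]
r8 m[φ8→S] = [3, 3]
r8 m[φ9→G] = [3, 5]
r8 m[S→φ0] = [9, 18]
r8 m[S→φ3] = [7715736, 9920232]
r8 m[S→φ8] = [7715736, 19840464]
r8 m[N→φ0] = [1, 1]
r8 m[G→φ1] = [40824, 131220]
r8 m[G→φ2] = [30618, 9720]
r8 m[G→φ6] = [8503056, 7085880]
r8 m[G→φ9] = [19840464, 8503056]
r8 m[R→φ2] = [54, 24]
r8 m[R→φ4] = [6613488, 11573604]
r8 m[R→φ5] = [9920232, 7715736]
r8 m[M→φ2] = [7, 9]
r8 m[M→φ7] = [6613488, 6613488]
r8 m[E→φ0] = [367416, 367416]
r8 m[E→φ1] = [162, 162]
r9 m[φ0→S] = [2571912, 3306744]
r9 m[φ0→N] = [59521392, 52907904]
r9 m[φ0→E] = [162, 162]
r9 m[φ1→G] = [1458, 324]
r9 m[φ1→E] = [367416, 367416]
r9 m[φ2→G] = [1944, 4374]
r9 m[φ2→R] = [1102248, 1928934]
r9 m[φ2→M] = [6613488, 6613488]
r9 m[φ3→S] = [3, 6]
r9 m[φ4→R] = [9, 4]
r9 m[φ5→R] = [6, 6]
r9 m[φ6→G] = [7, 6]
r9 m[φ7→M] = [7, 9]
r9 m[φ8→S] = [3, 3]
r9 m[φ9→G] = [3, 5]
r9 m[S→φ0] = [9, 18]
r9 m[S→φ3] = [7715736, 9920232]
r9 m[S→φ8] = [7715736, 19840464]
r9 m[N→φ0] = [1, 1]
r9 m[G→φ1] = [40824, 131220]
r9 m[G→φ2] = [30618, 9720]
r9 m[G→φ6] = [8503056, 7085880]
r9 m[G→φ9] = [19840464, 8503056]
r9 m[R→φ2] = [54, 24]
r9 m[R→φ4] = [6613488, 11573604]
r9 m[R→φ5] = [9920232, 7715736]
r9 m[M→φ2] = [7, 9]
r9 m[M→φ7] = [6613488, 6613488]
r9 m[E→φ0] = [367416, 367416]
r9 m[E→φ1] = [162, 162]
fixed point reached at round 9
traceback from S: (S=1, N=0, G=0, R=0, M=1, E=0), score=59521392

assignment: (S=1, N=0, G=0, R=0, M=1, E=0); score = 59521392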